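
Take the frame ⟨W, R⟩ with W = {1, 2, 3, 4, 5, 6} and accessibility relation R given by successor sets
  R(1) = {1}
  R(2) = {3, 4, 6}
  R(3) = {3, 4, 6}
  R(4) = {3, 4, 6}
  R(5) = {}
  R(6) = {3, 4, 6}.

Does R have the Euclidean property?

Yes

Euclidean: yes — any two successors of a common world are R-related.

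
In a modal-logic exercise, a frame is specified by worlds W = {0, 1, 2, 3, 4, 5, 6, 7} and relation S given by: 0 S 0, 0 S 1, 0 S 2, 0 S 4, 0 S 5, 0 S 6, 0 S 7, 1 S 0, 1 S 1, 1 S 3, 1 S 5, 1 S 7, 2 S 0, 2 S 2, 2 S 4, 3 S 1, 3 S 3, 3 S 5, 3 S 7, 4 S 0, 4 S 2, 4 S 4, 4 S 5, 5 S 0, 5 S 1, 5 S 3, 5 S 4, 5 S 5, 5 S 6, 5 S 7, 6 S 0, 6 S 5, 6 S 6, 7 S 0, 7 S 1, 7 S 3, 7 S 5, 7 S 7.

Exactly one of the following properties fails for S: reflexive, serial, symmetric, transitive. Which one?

transitive

Reflexive: yes — every world is S-related to itself.
Serial: yes — every world has a successor (e.g. 0 S 0).
Symmetric: yes — every pair in S has its reverse in S.
Transitive: no — 0 S 1 and 1 S 3, but not 0 S 3.
Only transitive fails.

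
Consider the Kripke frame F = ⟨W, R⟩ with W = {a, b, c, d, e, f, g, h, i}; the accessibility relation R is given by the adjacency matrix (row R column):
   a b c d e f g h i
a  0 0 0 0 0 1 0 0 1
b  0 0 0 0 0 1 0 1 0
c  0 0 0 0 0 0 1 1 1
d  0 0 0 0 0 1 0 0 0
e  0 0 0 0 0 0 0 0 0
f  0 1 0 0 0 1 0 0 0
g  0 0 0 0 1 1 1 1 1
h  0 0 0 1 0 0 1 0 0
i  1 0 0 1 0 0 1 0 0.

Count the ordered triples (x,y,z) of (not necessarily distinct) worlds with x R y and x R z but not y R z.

39

Enumerating: (a,f,i), (a,i,f), (a,i,i), (b,f,h), (b,h,f), (b,h,h), (c,h,h), (c,h,i), (c,i,h), (c,i,i), (f,b,b), (g,e,e), … and 27 more.
Total: 39.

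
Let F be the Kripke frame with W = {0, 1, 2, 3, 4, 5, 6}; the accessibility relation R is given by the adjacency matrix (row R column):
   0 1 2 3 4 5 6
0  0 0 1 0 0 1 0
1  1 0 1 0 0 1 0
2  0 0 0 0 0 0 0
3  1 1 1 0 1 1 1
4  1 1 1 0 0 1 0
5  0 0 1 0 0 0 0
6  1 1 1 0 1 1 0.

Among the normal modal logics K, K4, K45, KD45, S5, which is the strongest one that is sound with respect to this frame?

K4

Transitive (axiom 4): yes — every two-step R-path is closed by a direct edge.
Euclidean (axiom 5): no — 0 R 2 and 0 R 5, but not 2 R 5.
Serial (axiom D): no — 2 has no R-successor.
Reflexive (axiom T): no — 0 is not related to itself.
So F validates K, K4; K45 would additionally require R to be Euclidean. The strongest is K4.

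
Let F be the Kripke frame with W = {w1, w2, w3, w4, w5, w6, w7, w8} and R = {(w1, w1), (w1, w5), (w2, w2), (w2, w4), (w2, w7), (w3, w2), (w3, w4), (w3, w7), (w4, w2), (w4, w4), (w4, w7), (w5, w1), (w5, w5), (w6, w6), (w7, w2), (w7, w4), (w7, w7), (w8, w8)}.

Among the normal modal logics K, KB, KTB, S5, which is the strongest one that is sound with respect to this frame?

K

Symmetric (axiom B): no — w3 R w2 but not w2 R w3.
Reflexive (axiom T): no — w3 is not related to itself.
Euclidean (axiom 5): yes — any two successors of a common world are R-related.
So F validates K; KB would additionally require R to be symmetric. The strongest is K.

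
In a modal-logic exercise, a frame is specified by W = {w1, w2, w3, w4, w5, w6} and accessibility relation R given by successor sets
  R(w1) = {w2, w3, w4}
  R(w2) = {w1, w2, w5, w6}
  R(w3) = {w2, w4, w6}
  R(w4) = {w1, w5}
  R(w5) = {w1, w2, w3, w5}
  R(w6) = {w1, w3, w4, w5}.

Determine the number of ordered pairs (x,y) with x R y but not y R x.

10

Enumerating: (w1,w3), (w2,w6), (w3,w2), (w3,w4), (w4,w5), (w5,w1), (w5,w3), (w6,w1), (w6,w4), (w6,w5).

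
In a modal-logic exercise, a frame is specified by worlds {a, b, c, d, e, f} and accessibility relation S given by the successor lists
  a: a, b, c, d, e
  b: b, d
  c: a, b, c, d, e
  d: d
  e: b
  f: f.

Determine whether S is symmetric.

Symmetric: no — a S b but not b S a.

No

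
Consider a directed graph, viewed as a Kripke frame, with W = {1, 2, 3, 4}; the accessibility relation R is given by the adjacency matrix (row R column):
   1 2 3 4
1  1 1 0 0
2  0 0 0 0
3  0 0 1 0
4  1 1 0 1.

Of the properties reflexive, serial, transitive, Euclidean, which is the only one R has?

transitive

Reflexive: no — 2 is not related to itself.
Serial: no — 2 has no R-successor.
Transitive: yes — every two-step R-path is closed by a direct edge.
Euclidean: no — 4 R 2 and 4 R 1, but not 2 R 1.
Only transitive holds.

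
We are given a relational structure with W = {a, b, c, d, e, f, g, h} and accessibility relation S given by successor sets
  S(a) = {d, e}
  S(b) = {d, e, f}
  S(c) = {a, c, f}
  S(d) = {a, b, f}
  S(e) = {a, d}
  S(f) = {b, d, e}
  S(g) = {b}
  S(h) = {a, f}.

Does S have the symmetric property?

No

Symmetric: no — b S e but not e S b.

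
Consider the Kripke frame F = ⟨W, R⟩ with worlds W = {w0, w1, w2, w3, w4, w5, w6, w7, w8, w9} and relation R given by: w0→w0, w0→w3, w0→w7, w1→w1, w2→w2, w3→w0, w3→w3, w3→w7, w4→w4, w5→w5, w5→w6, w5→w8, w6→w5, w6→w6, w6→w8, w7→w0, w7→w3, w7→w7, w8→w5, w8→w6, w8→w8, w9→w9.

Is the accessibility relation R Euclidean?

Yes

Euclidean: yes — any two successors of a common world are R-related.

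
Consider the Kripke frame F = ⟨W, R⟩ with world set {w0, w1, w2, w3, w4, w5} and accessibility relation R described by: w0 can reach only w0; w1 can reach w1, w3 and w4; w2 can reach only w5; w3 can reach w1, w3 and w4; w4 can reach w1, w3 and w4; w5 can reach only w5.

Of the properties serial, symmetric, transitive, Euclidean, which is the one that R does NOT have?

symmetric

Serial: yes — every world has a successor (e.g. w0 R w0).
Symmetric: no — w2 R w5 but not w5 R w2.
Transitive: yes — every two-step R-path is closed by a direct edge.
Euclidean: yes — any two successors of a common world are R-related.
Only symmetric fails.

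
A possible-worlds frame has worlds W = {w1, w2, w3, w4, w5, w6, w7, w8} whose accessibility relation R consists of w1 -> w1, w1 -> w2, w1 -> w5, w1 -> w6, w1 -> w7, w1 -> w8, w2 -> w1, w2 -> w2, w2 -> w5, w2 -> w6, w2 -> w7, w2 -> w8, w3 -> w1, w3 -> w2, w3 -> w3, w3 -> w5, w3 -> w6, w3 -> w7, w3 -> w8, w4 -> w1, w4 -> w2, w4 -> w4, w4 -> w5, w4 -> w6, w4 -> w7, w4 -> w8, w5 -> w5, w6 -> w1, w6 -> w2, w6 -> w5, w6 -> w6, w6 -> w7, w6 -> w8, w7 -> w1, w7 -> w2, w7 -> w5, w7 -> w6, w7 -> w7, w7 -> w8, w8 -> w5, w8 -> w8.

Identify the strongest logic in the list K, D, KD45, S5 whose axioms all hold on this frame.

D

Serial (axiom D): yes — every world has a successor (e.g. w1 R w1).
Euclidean (axiom 5): no — w1 R w5 and w1 R w2, but not w5 R w2.
Transitive (axiom 4): yes — every two-step R-path is closed by a direct edge.
Reflexive (axiom T): yes — every world is R-related to itself.
So F validates K, D; KD45 would additionally require R to be Euclidean. The strongest is D.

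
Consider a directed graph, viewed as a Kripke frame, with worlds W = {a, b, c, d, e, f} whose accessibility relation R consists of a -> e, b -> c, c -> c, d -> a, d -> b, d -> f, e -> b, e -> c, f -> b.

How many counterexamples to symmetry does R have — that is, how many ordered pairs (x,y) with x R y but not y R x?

8

Enumerating: (a,e), (b,c), (d,a), (d,b), (d,f), (e,b), (e,c), (f,b).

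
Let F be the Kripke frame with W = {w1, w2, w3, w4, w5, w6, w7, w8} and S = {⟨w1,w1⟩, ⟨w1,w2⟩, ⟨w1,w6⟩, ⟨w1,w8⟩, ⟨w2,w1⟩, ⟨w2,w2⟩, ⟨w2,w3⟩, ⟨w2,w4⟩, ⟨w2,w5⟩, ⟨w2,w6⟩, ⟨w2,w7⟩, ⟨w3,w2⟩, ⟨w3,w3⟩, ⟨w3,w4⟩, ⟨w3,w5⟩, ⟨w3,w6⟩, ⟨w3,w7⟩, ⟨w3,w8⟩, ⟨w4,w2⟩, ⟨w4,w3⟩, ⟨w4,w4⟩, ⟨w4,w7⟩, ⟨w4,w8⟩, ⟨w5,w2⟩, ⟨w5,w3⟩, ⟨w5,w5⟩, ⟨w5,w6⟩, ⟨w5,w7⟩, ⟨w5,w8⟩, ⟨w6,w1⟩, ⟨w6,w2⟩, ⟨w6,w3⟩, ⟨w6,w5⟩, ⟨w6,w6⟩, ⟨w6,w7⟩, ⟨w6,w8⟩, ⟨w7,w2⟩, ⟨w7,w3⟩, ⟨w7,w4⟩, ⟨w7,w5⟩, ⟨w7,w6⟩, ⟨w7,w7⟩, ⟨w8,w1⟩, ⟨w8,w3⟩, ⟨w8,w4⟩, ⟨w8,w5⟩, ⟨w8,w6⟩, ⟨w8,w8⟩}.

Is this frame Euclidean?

No

Euclidean: no — w1 S w2 and w1 S w8, but not w2 S w8.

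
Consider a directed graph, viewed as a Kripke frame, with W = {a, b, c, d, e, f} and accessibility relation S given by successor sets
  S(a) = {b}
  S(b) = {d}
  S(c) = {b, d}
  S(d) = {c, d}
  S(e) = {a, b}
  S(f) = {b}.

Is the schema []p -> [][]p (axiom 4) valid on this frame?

The schema 4 characterises exactly the transitive frames.
Transitive: no — a S b and b S d, but not a S d.

No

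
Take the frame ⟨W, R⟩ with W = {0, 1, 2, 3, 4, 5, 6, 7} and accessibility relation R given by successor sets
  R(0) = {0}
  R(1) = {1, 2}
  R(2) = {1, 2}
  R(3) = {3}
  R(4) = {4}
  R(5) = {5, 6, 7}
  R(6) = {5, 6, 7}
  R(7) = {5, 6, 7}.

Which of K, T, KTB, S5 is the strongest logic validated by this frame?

S5

Reflexive (axiom T): yes — every world is R-related to itself.
Symmetric (axiom B): yes — every pair in R has its reverse in R.
Euclidean (axiom 5): yes — any two successors of a common world are R-related.
So F validates K, T, KTB, S5. The strongest is S5.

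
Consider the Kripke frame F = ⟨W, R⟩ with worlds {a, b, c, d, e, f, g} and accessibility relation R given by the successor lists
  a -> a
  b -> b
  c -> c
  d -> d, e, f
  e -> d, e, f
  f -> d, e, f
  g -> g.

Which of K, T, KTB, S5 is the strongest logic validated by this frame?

S5

Reflexive (axiom T): yes — every world is R-related to itself.
Symmetric (axiom B): yes — every pair in R has its reverse in R.
Euclidean (axiom 5): yes — any two successors of a common world are R-related.
So F validates K, T, KTB, S5. The strongest is S5.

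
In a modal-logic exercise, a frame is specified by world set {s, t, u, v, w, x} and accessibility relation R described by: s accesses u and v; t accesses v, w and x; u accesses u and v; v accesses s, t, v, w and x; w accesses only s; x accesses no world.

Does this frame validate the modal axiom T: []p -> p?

Axiom T corresponds to the accessibility relation being reflexive.
Reflexive: no — s is not related to itself.

No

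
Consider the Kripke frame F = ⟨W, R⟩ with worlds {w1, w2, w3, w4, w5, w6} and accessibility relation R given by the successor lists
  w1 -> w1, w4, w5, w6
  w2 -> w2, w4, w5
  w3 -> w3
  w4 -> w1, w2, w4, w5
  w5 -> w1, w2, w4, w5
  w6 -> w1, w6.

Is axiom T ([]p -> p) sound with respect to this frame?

By correspondence theory, T is valid on a frame iff R is reflexive.
Reflexive: yes — every world is R-related to itself.

Yes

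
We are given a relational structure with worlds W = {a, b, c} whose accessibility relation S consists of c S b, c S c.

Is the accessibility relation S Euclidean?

Euclidean: no — c S b and c S b, but not b S b.

No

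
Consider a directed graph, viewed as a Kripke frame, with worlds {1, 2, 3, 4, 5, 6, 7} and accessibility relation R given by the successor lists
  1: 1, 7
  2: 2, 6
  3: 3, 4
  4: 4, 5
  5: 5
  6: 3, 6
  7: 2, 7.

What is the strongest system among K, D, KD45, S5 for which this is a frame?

D

Serial (axiom D): yes — every world has a successor (e.g. 1 R 1).
Euclidean (axiom 5): no — 1 R 7 and 1 R 1, but not 7 R 1.
Transitive (axiom 4): no — 1 R 7 and 7 R 2, but not 1 R 2.
Reflexive (axiom T): yes — every world is R-related to itself.
So F validates K, D; KD45 would additionally require R to be Euclidean and transitive. The strongest is D.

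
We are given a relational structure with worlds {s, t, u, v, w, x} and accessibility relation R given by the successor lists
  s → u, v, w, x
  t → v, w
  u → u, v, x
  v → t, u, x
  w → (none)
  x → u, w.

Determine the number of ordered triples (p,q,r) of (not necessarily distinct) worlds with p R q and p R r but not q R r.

Enumerating: (s,u,w), (s,v,v), (s,v,w), (s,w,u), (s,w,v), (s,w,w), (s,w,x), (s,x,v), (s,x,x), (t,v,v), (t,v,w), (t,w,v), … and 13 more.
Total: 25.

25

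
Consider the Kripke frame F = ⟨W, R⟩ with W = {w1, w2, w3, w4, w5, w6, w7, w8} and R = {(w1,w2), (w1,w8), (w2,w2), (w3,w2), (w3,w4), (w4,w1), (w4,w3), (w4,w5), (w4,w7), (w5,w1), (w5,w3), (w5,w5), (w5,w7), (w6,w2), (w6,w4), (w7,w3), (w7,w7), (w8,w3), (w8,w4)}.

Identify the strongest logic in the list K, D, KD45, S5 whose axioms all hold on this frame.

Serial (axiom D): yes — every world has a successor (e.g. w1 R w2).
Euclidean (axiom 5): no — w1 R w2 and w1 R w8, but not w2 R w8.
Transitive (axiom 4): no — w1 R w8 and w8 R w3, but not w1 R w3.
Reflexive (axiom T): no — w1 is not related to itself.
So F validates K, D; KD45 would additionally require R to be Euclidean and transitive. The strongest is D.

D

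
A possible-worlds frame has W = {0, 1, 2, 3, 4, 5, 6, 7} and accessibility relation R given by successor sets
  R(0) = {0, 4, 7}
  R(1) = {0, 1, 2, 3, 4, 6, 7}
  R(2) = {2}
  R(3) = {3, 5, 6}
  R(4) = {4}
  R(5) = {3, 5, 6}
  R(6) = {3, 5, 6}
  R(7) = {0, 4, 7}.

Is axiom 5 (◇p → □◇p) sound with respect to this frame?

No

The schema 5 characterises exactly the Euclidean frames.
Euclidean: no — 0 R 4 and 0 R 7, but not 4 R 7.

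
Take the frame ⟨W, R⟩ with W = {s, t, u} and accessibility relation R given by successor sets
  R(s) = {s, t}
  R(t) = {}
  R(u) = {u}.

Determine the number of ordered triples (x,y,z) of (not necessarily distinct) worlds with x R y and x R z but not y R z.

Enumerating: (s,t,s), (s,t,t).

2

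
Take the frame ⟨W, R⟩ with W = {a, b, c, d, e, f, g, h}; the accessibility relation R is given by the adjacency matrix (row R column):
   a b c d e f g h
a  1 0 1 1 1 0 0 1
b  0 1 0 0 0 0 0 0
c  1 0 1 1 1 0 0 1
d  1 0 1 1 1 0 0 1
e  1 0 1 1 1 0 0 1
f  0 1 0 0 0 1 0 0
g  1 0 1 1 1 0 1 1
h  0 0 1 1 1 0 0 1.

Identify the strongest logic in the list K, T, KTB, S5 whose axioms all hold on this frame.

T

Reflexive (axiom T): yes — every world is R-related to itself.
Symmetric (axiom B): no — a R h but not h R a.
Euclidean (axiom 5): no — c R h and c R a, but not h R a.
So F validates K, T; KTB would additionally require R to be symmetric. The strongest is T.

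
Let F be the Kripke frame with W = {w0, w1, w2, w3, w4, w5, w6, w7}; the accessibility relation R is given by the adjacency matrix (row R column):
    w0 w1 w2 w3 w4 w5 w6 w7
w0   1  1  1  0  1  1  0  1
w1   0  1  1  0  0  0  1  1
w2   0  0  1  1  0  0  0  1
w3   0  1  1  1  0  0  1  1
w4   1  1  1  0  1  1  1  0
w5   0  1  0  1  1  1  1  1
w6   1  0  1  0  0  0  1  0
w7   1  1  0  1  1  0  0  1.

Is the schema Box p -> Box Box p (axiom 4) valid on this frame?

Axiom 4 corresponds to the accessibility relation being transitive.
Transitive: no — w0 R w1 and w1 R w6, but not w0 R w6.

No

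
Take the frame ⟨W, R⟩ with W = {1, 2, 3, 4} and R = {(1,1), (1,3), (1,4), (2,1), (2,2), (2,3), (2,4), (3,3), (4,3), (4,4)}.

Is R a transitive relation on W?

Yes

Transitive: yes — every two-step R-path is closed by a direct edge.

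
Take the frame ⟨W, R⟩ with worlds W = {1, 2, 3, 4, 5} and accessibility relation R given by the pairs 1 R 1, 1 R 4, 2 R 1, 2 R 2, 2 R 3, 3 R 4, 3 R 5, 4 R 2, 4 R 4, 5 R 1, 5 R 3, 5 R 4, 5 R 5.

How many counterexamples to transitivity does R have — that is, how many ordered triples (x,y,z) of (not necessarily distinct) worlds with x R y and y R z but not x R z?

10

Enumerating: (1,4,2), (2,1,4), (2,3,4), (2,3,5), (3,4,2), (3,5,1), (3,5,3), (4,2,1), (4,2,3), (5,4,2).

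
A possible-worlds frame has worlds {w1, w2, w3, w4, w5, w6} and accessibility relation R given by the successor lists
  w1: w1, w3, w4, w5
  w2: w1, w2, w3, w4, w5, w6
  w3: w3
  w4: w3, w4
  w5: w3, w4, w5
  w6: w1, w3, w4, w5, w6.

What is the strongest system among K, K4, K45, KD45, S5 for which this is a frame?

Transitive (axiom 4): yes — every two-step R-path is closed by a direct edge.
Euclidean (axiom 5): no — w1 R w3 and w1 R w4, but not w3 R w4.
Serial (axiom D): yes — every world has a successor (e.g. w1 R w1).
Reflexive (axiom T): yes — every world is R-related to itself.
So F validates K, K4; K45 would additionally require R to be Euclidean. The strongest is K4.

K4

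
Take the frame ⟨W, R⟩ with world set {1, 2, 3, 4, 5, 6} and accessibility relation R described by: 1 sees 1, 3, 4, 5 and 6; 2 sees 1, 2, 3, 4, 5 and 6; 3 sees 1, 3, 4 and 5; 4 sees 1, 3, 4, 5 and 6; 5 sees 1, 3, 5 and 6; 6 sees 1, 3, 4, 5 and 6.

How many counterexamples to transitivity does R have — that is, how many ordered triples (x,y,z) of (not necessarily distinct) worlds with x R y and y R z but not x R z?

Enumerating: (3,1,6), (3,4,6), (3,5,6), (5,1,4), (5,3,4), (5,6,4).

6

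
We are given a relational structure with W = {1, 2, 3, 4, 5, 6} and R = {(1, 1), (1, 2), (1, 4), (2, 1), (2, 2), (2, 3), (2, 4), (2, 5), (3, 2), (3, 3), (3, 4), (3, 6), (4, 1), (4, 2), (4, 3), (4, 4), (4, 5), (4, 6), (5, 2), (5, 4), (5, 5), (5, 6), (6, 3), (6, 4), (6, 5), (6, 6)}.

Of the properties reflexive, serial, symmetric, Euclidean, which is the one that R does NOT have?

Reflexive: yes — every world is R-related to itself.
Serial: yes — every world has a successor (e.g. 1 R 1).
Symmetric: yes — every pair in R has its reverse in R.
Euclidean: no — 2 R 1 and 2 R 3, but not 1 R 3.
Only Euclidean fails.

Euclidean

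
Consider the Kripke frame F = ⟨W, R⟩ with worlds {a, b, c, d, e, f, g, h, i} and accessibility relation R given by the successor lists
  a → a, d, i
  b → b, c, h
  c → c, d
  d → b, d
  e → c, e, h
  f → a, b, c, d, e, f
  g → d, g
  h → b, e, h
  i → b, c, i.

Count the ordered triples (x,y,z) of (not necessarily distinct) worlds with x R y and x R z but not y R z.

Enumerating: (a,d,a), (a,d,i), (a,i,a), (a,i,d), (b,c,b), (b,c,h), (b,h,c), (c,d,c), (d,b,d), (e,c,e), (e,c,h), (e,h,c), … and 26 more.
Total: 38.

38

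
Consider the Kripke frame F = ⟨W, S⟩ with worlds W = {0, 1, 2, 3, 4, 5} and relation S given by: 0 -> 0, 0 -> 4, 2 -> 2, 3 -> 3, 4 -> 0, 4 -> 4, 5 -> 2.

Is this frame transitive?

Yes

Transitive: yes — every two-step S-path is closed by a direct edge.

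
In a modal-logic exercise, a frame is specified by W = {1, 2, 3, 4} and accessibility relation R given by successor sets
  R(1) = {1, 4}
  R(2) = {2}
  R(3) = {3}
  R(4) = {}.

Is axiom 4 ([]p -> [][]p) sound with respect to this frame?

Axiom 4 corresponds to the accessibility relation being transitive.
Transitive: yes — every two-step R-path is closed by a direct edge.

Yes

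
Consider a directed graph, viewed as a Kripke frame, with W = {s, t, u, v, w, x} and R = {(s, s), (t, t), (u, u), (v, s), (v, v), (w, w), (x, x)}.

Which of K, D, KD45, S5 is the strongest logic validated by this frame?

D

Serial (axiom D): yes — every world has a successor (e.g. s R s).
Euclidean (axiom 5): no — v R s and v R v, but not s R v.
Transitive (axiom 4): yes — every two-step R-path is closed by a direct edge.
Reflexive (axiom T): yes — every world is R-related to itself.
So F validates K, D; KD45 would additionally require R to be Euclidean. The strongest is D.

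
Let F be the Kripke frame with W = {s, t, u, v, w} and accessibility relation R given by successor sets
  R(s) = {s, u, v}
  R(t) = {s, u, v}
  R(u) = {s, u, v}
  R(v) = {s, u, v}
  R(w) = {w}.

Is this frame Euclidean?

Yes

Euclidean: yes — any two successors of a common world are R-related.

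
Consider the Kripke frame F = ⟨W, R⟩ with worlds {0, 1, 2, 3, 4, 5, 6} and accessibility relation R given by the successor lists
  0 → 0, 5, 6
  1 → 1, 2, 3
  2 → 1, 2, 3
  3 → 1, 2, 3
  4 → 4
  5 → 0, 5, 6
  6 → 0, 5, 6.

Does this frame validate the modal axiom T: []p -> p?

The schema T characterises exactly the reflexive frames.
Reflexive: yes — every world is R-related to itself.

Yes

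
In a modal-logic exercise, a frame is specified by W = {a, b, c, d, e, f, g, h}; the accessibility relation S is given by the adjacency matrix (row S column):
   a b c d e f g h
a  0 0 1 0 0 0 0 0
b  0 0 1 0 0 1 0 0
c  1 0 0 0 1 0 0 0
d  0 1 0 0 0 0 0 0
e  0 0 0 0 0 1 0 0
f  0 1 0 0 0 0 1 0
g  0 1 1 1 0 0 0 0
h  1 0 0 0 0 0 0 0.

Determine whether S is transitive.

Transitive: no — a S c and c S e, but not a S e.

No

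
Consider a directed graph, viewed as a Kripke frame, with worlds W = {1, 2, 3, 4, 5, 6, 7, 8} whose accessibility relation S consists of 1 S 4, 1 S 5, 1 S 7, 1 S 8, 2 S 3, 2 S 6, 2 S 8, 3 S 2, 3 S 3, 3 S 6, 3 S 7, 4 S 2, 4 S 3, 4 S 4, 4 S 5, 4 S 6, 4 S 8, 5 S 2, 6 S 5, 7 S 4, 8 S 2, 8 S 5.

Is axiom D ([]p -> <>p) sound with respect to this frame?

The schema D characterises exactly the serial frames.
Serial: yes — every world has a successor (e.g. 1 S 4).

Yes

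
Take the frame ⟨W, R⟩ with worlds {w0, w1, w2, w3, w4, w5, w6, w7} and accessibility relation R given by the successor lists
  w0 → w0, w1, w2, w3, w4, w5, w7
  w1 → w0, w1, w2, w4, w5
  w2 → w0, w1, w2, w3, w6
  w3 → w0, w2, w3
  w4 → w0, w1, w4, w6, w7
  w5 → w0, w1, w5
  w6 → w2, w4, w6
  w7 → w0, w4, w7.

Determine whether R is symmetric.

Symmetric: yes — every pair in R has its reverse in R.

Yes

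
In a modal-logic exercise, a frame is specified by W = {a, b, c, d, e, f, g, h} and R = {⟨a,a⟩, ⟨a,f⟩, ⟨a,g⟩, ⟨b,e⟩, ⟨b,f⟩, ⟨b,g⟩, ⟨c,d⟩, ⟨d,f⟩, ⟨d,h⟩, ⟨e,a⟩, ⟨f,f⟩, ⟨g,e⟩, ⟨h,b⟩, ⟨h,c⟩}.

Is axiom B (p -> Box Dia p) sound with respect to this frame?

No

The schema B characterises exactly the symmetric frames.
Symmetric: no — a R f but not f R a.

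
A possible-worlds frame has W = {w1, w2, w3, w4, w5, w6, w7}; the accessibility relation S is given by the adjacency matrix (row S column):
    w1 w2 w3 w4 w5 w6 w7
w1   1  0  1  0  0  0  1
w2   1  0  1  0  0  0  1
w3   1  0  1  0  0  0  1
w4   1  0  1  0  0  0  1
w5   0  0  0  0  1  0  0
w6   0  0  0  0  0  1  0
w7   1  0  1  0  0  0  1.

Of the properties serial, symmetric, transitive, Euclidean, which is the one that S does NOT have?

Serial: yes — every world has a successor (e.g. w1 S w1).
Symmetric: no — w2 S w1 but not w1 S w2.
Transitive: yes — every two-step S-path is closed by a direct edge.
Euclidean: yes — any two successors of a common world are S-related.
Only symmetric fails.

symmetric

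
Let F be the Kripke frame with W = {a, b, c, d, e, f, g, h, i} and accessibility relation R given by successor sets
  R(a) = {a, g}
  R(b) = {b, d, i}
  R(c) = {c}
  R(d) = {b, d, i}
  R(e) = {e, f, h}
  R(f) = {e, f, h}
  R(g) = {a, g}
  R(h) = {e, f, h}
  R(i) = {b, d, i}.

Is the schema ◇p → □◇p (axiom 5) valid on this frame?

Axiom 5 corresponds to the accessibility relation being Euclidean.
Euclidean: yes — any two successors of a common world are R-related.

Yes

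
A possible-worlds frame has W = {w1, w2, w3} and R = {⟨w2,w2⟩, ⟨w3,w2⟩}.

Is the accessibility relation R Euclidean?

Yes

Euclidean: yes — any two successors of a common world are R-related.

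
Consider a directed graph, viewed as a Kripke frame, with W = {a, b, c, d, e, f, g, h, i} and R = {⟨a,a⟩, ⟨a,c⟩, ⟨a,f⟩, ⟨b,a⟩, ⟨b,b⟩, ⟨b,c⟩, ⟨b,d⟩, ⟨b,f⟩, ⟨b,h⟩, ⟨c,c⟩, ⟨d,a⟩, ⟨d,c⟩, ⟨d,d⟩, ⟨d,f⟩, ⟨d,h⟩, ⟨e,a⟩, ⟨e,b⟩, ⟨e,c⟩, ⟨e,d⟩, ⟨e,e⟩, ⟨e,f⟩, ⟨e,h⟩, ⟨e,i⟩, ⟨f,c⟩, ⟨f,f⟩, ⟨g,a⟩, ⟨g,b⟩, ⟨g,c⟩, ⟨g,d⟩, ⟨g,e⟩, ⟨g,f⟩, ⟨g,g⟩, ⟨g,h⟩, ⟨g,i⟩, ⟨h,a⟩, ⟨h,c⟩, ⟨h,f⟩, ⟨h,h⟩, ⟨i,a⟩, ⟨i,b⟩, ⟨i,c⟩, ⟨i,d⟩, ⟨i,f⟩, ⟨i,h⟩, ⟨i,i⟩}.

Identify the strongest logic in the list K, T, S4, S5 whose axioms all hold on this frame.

Reflexive (axiom T): yes — every world is R-related to itself.
Transitive (axiom 4): yes — every two-step R-path is closed by a direct edge.
Euclidean (axiom 5): no — a R c and a R f, but not c R f.
So F validates K, T, S4; S5 would additionally require R to be Euclidean. The strongest is S4.

S4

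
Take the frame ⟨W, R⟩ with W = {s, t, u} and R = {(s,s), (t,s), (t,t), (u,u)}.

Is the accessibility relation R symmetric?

No

Symmetric: no — t R s but not s R t.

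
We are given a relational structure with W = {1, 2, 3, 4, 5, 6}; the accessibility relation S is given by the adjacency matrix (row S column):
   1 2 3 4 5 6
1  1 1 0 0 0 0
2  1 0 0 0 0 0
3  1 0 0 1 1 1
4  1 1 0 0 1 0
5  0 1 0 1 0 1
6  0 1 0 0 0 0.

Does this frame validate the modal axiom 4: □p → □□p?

The schema 4 characterises exactly the transitive frames.
Transitive: no — 3 S 1 and 1 S 2, but not 3 S 2.

No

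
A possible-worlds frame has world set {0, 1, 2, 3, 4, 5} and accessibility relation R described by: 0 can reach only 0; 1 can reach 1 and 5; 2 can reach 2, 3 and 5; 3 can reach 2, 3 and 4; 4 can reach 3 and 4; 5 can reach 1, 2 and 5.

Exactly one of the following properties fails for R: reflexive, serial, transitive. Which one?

Reflexive: yes — every world is R-related to itself.
Serial: yes — every world has a successor (e.g. 0 R 0).
Transitive: no — 1 R 5 and 5 R 2, but not 1 R 2.
Only transitive fails.

transitive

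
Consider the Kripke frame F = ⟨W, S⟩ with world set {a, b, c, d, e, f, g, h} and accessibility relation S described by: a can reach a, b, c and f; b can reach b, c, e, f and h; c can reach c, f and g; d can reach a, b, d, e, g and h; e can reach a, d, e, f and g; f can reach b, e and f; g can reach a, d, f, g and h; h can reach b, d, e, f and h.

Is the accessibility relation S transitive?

No

Transitive: no — a S b and b S e, but not a S e.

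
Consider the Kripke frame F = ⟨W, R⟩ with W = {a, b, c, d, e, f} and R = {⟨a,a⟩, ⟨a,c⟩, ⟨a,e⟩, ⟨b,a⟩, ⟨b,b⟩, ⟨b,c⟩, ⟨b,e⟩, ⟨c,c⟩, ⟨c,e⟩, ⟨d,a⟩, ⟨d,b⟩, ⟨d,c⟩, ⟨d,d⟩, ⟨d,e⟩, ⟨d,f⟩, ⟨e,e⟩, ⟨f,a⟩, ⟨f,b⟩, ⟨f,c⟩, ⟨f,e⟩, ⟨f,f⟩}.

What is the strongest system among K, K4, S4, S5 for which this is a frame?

S4

Transitive (axiom 4): yes — every two-step R-path is closed by a direct edge.
Reflexive (axiom T): yes — every world is R-related to itself.
Euclidean (axiom 5): no — a R e and a R c, but not e R c.
So F validates K, K4, S4; S5 would additionally require R to be Euclidean. The strongest is S4.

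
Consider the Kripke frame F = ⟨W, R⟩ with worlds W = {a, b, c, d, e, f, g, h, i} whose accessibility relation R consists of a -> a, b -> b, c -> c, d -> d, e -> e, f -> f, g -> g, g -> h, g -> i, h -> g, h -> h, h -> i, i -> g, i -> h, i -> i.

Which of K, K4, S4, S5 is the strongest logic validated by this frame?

S5

Transitive (axiom 4): yes — every two-step R-path is closed by a direct edge.
Reflexive (axiom T): yes — every world is R-related to itself.
Euclidean (axiom 5): yes — any two successors of a common world are R-related.
So F validates K, K4, S4, S5. The strongest is S5.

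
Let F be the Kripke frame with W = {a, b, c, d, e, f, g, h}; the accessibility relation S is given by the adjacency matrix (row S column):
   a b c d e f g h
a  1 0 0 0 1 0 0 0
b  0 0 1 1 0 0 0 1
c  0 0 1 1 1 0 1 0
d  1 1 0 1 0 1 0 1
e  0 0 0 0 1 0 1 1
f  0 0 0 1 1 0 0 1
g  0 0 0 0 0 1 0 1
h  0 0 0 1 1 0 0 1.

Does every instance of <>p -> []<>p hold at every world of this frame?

No

The schema 5 characterises exactly the Euclidean frames.
Euclidean: no — b S c and b S h, but not c S h.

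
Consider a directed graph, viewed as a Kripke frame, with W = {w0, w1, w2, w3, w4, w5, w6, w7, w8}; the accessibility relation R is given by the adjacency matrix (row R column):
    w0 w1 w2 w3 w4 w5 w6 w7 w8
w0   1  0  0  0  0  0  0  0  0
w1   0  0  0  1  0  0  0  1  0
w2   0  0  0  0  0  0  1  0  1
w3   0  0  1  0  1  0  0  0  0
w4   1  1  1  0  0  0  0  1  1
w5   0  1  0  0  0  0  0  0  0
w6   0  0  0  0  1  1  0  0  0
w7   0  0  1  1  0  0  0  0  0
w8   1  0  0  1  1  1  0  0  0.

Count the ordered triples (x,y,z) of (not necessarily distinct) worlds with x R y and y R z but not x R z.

38

Enumerating: (w1,w3,w2), (w1,w3,w4), (w1,w7,w2), (w2,w6,w4), (w2,w6,w5), (w2,w8,w0), (w2,w8,w3), (w2,w8,w4), (w2,w8,w5), (w3,w2,w6), (w3,w2,w8), (w3,w4,w0), … and 26 more.
Total: 38.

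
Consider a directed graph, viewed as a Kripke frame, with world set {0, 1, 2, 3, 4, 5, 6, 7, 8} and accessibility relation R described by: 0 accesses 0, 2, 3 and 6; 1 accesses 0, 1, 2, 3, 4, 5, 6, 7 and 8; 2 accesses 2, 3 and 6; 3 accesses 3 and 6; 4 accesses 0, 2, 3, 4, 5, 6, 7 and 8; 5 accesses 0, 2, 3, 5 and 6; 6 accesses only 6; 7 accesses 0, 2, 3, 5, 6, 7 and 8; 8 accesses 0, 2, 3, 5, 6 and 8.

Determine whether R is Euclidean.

Euclidean: no — 0 R 3 and 0 R 2, but not 3 R 2.

No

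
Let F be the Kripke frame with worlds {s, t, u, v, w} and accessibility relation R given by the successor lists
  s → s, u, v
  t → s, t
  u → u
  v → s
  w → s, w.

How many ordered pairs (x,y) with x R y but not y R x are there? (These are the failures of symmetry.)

3

Enumerating: (s,u), (t,s), (w,s).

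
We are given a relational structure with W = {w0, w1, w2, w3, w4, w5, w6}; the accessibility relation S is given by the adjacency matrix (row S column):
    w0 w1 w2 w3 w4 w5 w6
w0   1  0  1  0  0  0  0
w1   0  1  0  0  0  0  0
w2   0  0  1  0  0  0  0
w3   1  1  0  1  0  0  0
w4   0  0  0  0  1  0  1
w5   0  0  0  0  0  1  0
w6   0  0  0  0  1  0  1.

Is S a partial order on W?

No

Reflexive: yes — every world is S-related to itself.
Transitive: no — w3 S w0 and w0 S w2, but not w3 S w2.
Antisymmetric: no — w4 S w6 and w6 S w4 with w4 ≠ w6.
So S is not a partial order.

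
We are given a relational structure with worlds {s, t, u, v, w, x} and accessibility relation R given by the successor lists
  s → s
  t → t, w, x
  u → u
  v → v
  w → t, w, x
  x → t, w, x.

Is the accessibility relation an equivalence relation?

Yes

Reflexive: yes — every world is R-related to itself.
Symmetric: yes — every pair in R has its reverse in R.
Transitive: yes — every two-step R-path is closed by a direct edge.
So R is an equivalence relation.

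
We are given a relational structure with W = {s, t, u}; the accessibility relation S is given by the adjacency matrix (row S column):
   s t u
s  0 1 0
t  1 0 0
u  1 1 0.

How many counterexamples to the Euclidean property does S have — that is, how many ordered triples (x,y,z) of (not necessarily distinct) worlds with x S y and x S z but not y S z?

Enumerating: (s,t,t), (t,s,s), (u,s,s), (u,t,t).

4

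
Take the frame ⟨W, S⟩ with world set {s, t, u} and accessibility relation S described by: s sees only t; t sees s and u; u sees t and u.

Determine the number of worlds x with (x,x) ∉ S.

Enumerating: s, t.

2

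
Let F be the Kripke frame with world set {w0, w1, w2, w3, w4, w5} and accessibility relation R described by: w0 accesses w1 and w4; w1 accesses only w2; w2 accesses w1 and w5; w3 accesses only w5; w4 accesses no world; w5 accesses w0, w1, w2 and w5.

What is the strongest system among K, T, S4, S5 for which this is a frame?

Reflexive (axiom T): no — w0 is not related to itself.
Transitive (axiom 4): no — w0 R w1 and w1 R w2, but not w0 R w2.
Euclidean (axiom 5): no — w0 R w1 and w0 R w4, but not w1 R w4.
So F validates K; T would additionally require R to be reflexive. The strongest is K.

K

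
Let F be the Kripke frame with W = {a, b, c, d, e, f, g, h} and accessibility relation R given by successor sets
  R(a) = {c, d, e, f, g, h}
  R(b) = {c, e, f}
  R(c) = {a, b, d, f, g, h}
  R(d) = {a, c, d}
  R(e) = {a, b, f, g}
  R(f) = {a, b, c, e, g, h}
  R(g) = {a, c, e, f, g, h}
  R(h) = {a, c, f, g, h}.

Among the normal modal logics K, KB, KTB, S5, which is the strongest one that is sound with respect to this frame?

Symmetric (axiom B): yes — every pair in R has its reverse in R.
Reflexive (axiom T): no — a is not related to itself.
Euclidean (axiom 5): no — a R c and a R e, but not c R e.
So F validates K, KB; KTB would additionally require R to be reflexive. The strongest is KB.

KB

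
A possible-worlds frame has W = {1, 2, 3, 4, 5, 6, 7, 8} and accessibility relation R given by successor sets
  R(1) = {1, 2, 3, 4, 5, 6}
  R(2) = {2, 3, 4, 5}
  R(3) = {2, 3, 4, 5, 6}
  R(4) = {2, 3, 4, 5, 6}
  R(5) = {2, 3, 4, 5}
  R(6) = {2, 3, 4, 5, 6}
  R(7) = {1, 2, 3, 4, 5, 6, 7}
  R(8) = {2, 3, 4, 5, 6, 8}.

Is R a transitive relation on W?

No

Transitive: no — 2 R 3 and 3 R 6, but not 2 R 6.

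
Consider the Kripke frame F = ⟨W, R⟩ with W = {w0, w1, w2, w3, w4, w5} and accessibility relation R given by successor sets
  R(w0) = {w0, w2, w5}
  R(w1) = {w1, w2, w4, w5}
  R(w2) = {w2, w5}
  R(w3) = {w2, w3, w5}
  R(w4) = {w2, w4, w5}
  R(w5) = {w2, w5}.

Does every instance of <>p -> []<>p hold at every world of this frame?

By correspondence theory, 5 is valid on a frame iff R is Euclidean.
Euclidean: no — w1 R w2 and w1 R w4, but not w2 R w4.

No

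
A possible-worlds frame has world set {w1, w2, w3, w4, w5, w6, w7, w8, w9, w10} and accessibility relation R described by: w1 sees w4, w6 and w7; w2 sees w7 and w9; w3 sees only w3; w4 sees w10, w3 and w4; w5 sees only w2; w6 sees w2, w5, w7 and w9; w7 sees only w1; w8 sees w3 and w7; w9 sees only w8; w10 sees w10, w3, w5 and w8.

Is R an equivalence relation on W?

No

Reflexive: no — w1 is not related to itself.
Symmetric: no — w1 R w4 but not w4 R w1.
Transitive: no — w1 R w4 and w4 R w10, but not w1 R w10.
So R is not an equivalence relation.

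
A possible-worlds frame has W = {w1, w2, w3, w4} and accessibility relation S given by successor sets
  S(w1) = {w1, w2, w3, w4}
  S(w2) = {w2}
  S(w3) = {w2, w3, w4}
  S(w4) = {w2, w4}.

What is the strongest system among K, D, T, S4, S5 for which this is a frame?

S4

Serial (axiom D): yes — every world has a successor (e.g. w1 S w1).
Reflexive (axiom T): yes — every world is S-related to itself.
Transitive (axiom 4): yes — every two-step S-path is closed by a direct edge.
Euclidean (axiom 5): no — w1 S w2 and w1 S w3, but not w2 S w3.
So F validates K, D, T, S4; S5 would additionally require S to be Euclidean. The strongest is S4.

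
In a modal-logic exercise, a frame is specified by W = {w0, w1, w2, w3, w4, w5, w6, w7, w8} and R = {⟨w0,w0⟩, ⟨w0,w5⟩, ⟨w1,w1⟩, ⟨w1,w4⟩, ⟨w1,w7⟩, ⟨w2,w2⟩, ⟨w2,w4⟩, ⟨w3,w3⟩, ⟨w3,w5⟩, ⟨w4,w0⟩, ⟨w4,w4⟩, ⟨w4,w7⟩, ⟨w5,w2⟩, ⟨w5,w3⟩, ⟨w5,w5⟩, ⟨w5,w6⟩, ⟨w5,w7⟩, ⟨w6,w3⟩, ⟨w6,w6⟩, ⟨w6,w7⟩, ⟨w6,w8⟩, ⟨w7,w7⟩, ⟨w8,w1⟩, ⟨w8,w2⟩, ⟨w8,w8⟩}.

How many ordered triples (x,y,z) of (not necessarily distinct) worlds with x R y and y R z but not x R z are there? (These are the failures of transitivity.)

Enumerating: (w0,w5,w2), (w0,w5,w3), (w0,w5,w6), (w0,w5,w7), (w1,w4,w0), (w2,w4,w0), (w2,w4,w7), (w3,w5,w2), (w3,w5,w6), (w3,w5,w7), (w4,w0,w5), (w5,w2,w4), … and 7 more.
Total: 19.

19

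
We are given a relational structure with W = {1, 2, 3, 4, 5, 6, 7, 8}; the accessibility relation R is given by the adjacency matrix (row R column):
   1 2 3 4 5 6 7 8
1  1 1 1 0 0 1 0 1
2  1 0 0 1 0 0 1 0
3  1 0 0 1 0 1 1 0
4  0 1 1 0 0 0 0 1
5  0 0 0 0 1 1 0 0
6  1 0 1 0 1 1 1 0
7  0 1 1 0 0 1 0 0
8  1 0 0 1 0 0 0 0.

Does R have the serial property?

Serial: yes — every world has a successor (e.g. 1 R 1).

Yes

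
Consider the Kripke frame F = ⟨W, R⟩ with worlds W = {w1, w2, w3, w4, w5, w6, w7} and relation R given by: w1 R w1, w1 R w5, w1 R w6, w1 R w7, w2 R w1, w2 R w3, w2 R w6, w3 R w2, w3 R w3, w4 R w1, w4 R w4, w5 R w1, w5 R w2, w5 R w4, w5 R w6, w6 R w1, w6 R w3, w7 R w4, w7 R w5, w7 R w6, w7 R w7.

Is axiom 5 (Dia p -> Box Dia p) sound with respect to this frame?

By correspondence theory, 5 is valid on a frame iff R is Euclidean.
Euclidean: no — w1 R w5 and w1 R w7, but not w5 R w7.

No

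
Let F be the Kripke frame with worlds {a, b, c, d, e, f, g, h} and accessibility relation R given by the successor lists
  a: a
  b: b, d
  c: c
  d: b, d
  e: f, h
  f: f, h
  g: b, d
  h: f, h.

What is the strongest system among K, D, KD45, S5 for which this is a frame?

KD45

Serial (axiom D): yes — every world has a successor (e.g. a R a).
Euclidean (axiom 5): yes — any two successors of a common world are R-related.
Transitive (axiom 4): yes — every two-step R-path is closed by a direct edge.
Reflexive (axiom T): no — e is not related to itself.
So F validates K, D, KD45; S5 would additionally require R to be reflexive. The strongest is KD45.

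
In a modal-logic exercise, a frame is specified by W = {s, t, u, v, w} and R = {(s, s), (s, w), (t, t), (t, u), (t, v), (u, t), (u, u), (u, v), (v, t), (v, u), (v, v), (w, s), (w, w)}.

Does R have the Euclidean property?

Yes

Euclidean: yes — any two successors of a common world are R-related.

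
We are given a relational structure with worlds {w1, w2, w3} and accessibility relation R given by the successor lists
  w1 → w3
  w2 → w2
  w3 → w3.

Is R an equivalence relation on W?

No

Reflexive: no — w1 is not related to itself.
Symmetric: no — w1 R w3 but not w3 R w1.
Transitive: yes — every two-step R-path is closed by a direct edge.
So R is not an equivalence relation.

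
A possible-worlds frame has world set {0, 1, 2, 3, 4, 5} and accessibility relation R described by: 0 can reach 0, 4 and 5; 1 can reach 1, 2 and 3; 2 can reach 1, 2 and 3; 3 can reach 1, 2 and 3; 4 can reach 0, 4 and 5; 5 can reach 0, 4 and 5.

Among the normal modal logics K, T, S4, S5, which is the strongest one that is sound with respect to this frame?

S5

Reflexive (axiom T): yes — every world is R-related to itself.
Transitive (axiom 4): yes — every two-step R-path is closed by a direct edge.
Euclidean (axiom 5): yes — any two successors of a common world are R-related.
So F validates K, T, S4, S5. The strongest is S5.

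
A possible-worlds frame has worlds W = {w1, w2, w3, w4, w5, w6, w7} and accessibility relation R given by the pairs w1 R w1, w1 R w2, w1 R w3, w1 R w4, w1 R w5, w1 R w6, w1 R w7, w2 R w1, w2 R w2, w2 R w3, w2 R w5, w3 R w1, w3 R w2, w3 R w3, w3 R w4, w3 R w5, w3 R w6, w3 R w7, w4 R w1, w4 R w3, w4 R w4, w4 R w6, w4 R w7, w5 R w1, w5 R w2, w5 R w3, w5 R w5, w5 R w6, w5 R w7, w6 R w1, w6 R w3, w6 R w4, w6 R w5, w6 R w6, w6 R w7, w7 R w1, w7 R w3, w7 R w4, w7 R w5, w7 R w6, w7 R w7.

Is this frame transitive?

Transitive: no — w2 R w1 and w1 R w4, but not w2 R w4.

No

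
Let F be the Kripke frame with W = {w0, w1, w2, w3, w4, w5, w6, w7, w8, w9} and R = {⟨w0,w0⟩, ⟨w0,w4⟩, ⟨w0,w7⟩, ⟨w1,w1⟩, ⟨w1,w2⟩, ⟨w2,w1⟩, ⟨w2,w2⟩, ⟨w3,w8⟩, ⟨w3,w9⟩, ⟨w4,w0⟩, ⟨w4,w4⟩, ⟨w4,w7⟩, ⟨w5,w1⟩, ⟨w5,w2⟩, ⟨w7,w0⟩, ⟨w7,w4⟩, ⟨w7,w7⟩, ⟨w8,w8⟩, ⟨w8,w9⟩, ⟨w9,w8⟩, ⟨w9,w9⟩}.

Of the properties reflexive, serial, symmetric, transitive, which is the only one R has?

Reflexive: no — w3 is not related to itself.
Serial: no — w6 has no R-successor.
Symmetric: no — w3 R w8 but not w8 R w3.
Transitive: yes — every two-step R-path is closed by a direct edge.
Only transitive holds.

transitive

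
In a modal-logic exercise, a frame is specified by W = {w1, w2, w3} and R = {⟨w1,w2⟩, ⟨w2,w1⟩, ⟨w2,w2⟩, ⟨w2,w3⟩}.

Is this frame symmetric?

Symmetric: no — w2 R w3 but not w3 R w2.

No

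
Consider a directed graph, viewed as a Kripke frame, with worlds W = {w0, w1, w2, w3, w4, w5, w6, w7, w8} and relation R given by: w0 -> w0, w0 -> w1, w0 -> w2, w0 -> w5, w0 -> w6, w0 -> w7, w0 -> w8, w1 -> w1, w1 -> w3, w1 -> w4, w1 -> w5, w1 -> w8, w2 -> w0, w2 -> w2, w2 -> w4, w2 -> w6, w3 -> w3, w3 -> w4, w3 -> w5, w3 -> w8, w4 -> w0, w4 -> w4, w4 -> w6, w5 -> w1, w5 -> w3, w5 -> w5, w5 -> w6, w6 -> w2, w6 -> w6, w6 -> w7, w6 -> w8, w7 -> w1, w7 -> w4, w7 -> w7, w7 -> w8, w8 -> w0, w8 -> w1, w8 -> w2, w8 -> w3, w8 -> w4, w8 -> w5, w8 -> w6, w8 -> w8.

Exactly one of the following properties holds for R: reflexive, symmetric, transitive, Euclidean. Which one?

Reflexive: yes — every world is R-related to itself.
Symmetric: no — w0 R w1 but not w1 R w0.
Transitive: no — w0 R w1 and w1 R w3, but not w0 R w3.
Euclidean: no — w0 R w1 and w0 R w2, but not w1 R w2.
Only reflexive holds.

reflexive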